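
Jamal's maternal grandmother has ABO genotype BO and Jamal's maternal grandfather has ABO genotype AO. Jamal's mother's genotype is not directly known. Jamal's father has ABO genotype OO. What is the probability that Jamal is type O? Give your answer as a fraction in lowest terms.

Jamal's mother's ABO genotype from BO × AO: 1/4 AB, 1/4 AO, 1/4 BO, 1/4 OO.
Crossing each possibility with the father OO and summing P(type O): 1/4·0 + 1/4·1/2 + 1/4·1/2 + 1/4·1 = 1/2.

1/2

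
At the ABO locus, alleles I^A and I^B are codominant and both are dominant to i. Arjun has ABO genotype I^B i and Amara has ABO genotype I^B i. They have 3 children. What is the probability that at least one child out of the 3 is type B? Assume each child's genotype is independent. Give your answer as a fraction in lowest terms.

63/64

ABO cross I^B i × I^B i → 1/4 O, 3/4 B.
So P(type B) = 3/4 per child.
P(none) = (1/4)^3 = 1/64; P(at least one) = 1 − 1/64 = 63/64.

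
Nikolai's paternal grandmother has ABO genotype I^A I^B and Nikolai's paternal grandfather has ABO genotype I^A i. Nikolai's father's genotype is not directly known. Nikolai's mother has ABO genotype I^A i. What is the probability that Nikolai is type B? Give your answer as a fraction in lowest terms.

Nikolai's father's ABO genotype from I^A I^B × I^A i: 1/4 I^A I^A, 1/4 I^A I^B, 1/4 I^A i, 1/4 I^B i.
Crossing each possibility with the mother I^A i and summing P(type B): 1/4·0 + 1/4·1/4 + 1/4·0 + 1/4·1/4 = 1/8.

1/8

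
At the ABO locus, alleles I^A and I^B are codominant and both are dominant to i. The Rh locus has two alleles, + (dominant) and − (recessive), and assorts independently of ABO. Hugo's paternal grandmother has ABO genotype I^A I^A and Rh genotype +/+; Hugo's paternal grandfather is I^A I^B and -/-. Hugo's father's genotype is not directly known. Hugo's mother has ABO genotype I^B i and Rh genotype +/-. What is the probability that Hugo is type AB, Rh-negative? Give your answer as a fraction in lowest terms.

3/32

Hugo's father's ABO genotype from I^A I^A × I^A I^B: 1/2 I^A I^A, 1/2 I^A I^B.
Crossing each possibility with the mother I^B i and summing P(type AB): 1/2·1/2 + 1/2·1/4 = 3/8.
Similarly for Rh via the father's Rh distribution: P(Rh-) = 1/4.
Independent loci: 3/8 × 1/4 = 3/32.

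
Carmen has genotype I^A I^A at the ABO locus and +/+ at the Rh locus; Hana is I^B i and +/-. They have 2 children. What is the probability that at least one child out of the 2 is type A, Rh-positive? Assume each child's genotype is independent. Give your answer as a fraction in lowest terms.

ABO cross I^A I^A × I^B i → 1/2 A, 1/2 AB.
Rh cross +/+ × +/- → 1 Rh+; so P(type A, Rh-positive) = 1/2 × 1 = 1/2 per child.
P(none) = (1/2)^2 = 1/4; P(at least one) = 1 − 1/4 = 3/4.

3/4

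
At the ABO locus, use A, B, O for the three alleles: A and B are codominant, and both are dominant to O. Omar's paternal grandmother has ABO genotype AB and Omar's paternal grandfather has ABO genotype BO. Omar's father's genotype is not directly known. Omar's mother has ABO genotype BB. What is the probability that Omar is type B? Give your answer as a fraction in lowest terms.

Omar's father's ABO genotype from AB × BO: 1/4 AB, 1/4 AO, 1/4 BB, 1/4 BO.
Crossing each possibility with the mother BB and summing P(type B): 1/4·1/2 + 1/4·1/2 + 1/4·1 + 1/4·1 = 3/4.

3/4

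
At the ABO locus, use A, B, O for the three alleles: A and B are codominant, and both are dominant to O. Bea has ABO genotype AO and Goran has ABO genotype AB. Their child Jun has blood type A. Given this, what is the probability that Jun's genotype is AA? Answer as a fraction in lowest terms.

1/2

Cross AO × AB → 1/4 AA, 1/4 AB, 1/4 AO, 1/4 BO.
Type-A genotypes among offspring: AA (1/4), AO (1/4); total 1/2.
P(AA | type A) = (1/4) / (1/2) = 1/2.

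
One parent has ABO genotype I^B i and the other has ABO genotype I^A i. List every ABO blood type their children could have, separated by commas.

Gametes from I^B i × I^A i give offspring ABO genotypes I^A I^B, I^A i, I^B i, i i, i.e. phenotypes O, A, B, AB.

O, A, B, AB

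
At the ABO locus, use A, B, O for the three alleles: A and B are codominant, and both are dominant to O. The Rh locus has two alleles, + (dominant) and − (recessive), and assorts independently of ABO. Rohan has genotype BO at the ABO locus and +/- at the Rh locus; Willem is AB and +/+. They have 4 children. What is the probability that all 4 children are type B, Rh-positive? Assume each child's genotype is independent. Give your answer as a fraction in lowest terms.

1/16

ABO cross BO × AB → 1/4 A, 1/2 B, 1/4 AB.
Rh cross +/- × +/+ → 1 Rh+; so P(type B, Rh-positive) = 1/2 × 1 = 1/2 per child.
All 4 independent: (1/2)^4 = 1/16.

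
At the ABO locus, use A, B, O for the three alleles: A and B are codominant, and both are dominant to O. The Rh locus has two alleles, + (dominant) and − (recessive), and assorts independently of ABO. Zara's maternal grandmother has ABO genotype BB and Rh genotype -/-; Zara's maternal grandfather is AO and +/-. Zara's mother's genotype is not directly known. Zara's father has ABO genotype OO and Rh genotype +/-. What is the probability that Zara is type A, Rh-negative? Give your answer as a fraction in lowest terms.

Zara's mother's ABO genotype from BB × AO: 1/2 AB, 1/2 BO.
Crossing each possibility with the father OO and summing P(type A): 1/2·1/2 + 1/2·0 = 1/4.
Similarly for Rh via the mother's Rh distribution: P(Rh-) = 3/8.
Independent loci: 1/4 × 3/8 = 3/32.

3/32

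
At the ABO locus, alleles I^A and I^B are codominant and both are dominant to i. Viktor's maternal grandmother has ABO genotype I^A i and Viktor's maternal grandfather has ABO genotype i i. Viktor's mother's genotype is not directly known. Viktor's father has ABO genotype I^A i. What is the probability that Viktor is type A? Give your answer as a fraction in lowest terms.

Viktor's mother's ABO genotype from I^A i × i i: 1/2 I^A i, 1/2 i i.
Crossing each possibility with the father I^A i and summing P(type A): 1/2·3/4 + 1/2·1/2 = 5/8.

5/8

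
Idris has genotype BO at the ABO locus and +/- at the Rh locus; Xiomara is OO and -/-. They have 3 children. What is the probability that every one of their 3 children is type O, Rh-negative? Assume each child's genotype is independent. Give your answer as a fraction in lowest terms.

ABO cross BO × OO → 1/2 O, 1/2 B.
Rh cross +/- × -/- → 1/2 Rh+, 1/2 Rh-; so P(type O, Rh-negative) = 1/2 × 1/2 = 1/4 per child.
All 3 independent: (1/4)^3 = 1/64.

1/64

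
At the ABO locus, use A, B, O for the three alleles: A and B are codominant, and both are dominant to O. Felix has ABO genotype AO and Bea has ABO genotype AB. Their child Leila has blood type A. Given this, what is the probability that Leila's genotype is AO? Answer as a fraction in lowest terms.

1/2

Cross AO × AB → 1/4 AA, 1/4 AB, 1/4 AO, 1/4 BO.
Type-A genotypes among offspring: AA (1/4), AO (1/4); total 1/2.
P(AO | type A) = (1/4) / (1/2) = 1/2.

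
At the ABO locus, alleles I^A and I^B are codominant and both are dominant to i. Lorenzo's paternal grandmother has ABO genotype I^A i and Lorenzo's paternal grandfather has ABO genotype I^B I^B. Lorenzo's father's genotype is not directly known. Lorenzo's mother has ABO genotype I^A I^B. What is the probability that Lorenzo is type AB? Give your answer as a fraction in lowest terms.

Lorenzo's father's ABO genotype from I^A i × I^B I^B: 1/2 I^A I^B, 1/2 I^B i.
Crossing each possibility with the mother I^A I^B and summing P(type AB): 1/2·1/2 + 1/2·1/4 = 3/8.

3/8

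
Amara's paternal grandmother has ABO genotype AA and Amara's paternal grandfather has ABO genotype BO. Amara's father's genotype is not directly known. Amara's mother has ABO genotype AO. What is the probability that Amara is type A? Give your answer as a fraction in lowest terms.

5/8

Amara's father's ABO genotype from AA × BO: 1/2 AB, 1/2 AO.
Crossing each possibility with the mother AO and summing P(type A): 1/2·1/2 + 1/2·3/4 = 5/8.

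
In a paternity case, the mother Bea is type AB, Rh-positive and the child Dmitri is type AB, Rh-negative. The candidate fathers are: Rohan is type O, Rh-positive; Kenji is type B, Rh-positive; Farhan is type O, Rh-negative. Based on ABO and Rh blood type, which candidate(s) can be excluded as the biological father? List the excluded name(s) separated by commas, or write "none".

A candidate is excluded only if no genotype consistent with his phenotype could produce a type AB, Rh-negative child with a type AB, Rh-positive mother.
Rohan (type O, Rh+): no genotype consistent with that phenotype can produce a type-AB Rh- child with a type-AB mother.
Farhan (type O, Rh-): no genotype consistent with that phenotype can produce a type-AB Rh- child with a type-AB mother.

Rohan, Farhan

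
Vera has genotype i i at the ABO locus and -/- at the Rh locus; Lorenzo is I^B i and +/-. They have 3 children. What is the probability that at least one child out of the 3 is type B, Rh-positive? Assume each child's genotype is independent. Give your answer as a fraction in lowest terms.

37/64

ABO cross i i × I^B i → 1/2 O, 1/2 B.
Rh cross -/- × +/- → 1/2 Rh+, 1/2 Rh-; so P(type B, Rh-positive) = 1/2 × 1/2 = 1/4 per child.
P(none) = (3/4)^3 = 27/64; P(at least one) = 1 − 27/64 = 37/64.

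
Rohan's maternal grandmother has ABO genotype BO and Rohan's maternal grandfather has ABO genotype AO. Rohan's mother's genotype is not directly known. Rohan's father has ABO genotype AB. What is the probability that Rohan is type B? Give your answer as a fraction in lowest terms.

3/8

Rohan's mother's ABO genotype from BO × AO: 1/4 AB, 1/4 AO, 1/4 BO, 1/4 OO.
Crossing each possibility with the father AB and summing P(type B): 1/4·1/4 + 1/4·1/4 + 1/4·1/2 + 1/4·1/2 = 3/8.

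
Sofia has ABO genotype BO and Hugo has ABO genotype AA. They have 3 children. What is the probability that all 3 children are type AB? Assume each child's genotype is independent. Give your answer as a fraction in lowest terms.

1/8

ABO cross BO × AA → 1/2 A, 1/2 AB.
So P(type AB) = 1/2 per child.
All 3 independent: (1/2)^3 = 1/8.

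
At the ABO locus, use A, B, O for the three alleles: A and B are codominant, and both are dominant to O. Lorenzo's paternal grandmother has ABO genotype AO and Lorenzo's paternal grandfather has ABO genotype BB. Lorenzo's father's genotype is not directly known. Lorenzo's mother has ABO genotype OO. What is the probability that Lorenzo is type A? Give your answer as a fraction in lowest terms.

Lorenzo's father's ABO genotype from AO × BB: 1/2 AB, 1/2 BO.
Crossing each possibility with the mother OO and summing P(type A): 1/2·1/2 + 1/2·0 = 1/4.

1/4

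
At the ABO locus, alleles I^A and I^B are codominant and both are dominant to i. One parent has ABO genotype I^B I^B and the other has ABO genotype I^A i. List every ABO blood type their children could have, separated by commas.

B, AB

Gametes from I^B I^B × I^A i give offspring ABO genotypes I^A I^B, I^B i, i.e. phenotypes B, AB.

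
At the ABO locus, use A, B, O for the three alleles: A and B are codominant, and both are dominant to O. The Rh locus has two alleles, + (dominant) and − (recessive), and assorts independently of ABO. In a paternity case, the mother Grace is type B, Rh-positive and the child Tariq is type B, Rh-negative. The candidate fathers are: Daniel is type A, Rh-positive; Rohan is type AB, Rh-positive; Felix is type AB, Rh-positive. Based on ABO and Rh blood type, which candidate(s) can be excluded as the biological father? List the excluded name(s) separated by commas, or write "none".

A candidate is excluded only if no genotype consistent with his phenotype could produce a type B, Rh-negative child with a type B, Rh-positive mother.
Every candidate has at least one consistent genotype combination, so none can be excluded.

none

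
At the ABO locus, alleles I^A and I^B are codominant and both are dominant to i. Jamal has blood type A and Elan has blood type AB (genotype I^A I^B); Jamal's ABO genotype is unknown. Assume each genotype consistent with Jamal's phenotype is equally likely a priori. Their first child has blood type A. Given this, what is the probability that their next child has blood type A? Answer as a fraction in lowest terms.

Possible genotypes: Jamal ∈ {I^A I^A, I^A i}; Elan ∈ {I^A I^B}.
Weight each parental genotype pair by prior × P(type-A child):
  I^A I^A × I^A I^B: posterior weight 1/2; P(next child type A) = 1/2.
  I^A i × I^A I^B: posterior weight 1/2; P(next child type A) = 1/2.
Weighted sum = 1/2.

1/2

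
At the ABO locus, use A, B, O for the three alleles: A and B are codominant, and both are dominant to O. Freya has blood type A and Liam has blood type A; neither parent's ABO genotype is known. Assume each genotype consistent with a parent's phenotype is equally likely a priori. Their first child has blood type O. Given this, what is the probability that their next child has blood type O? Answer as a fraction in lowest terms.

Possible genotypes: Freya ∈ {AA, AO}; Liam ∈ {AA, AO}.
Weight each parental genotype pair by prior × P(type-O child):
  AO × AO: posterior weight 1; P(next child type O) = 1/4.
Weighted sum = 1/4.

1/4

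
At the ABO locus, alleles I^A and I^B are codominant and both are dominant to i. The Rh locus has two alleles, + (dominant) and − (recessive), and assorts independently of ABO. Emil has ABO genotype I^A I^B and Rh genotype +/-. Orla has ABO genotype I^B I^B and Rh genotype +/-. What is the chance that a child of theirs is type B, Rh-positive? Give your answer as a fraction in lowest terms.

ABO cross I^A I^B × I^B I^B → offspring phenotypes: 1/2 B, 1/2 AB.
Rh cross +/- × +/- → 3/4 Rh+, 1/4 Rh-.
Independent loci: P(type B, Rh-positive) = 1/2 × 3/4 = 3/8.

3/8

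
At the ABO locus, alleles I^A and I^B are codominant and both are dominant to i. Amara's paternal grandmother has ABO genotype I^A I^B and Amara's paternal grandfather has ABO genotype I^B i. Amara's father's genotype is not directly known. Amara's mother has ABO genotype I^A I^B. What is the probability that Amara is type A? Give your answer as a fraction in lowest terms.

1/4

Amara's father's ABO genotype from I^A I^B × I^B i: 1/4 I^A I^B, 1/4 I^A i, 1/4 I^B I^B, 1/4 I^B i.
Crossing each possibility with the mother I^A I^B and summing P(type A): 1/4·1/4 + 1/4·1/2 + 1/4·0 + 1/4·1/4 = 1/4.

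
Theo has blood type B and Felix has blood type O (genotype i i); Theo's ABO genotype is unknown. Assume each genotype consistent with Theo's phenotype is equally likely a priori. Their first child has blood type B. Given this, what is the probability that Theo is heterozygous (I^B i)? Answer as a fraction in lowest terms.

1/3

Possible genotypes: Theo ∈ {I^B I^B, I^B i}; Felix ∈ {i i}.
Weight each parental genotype pair by prior × P(type-B child):
  I^B I^B × i i: posterior weight 2/3.
  I^B i × i i: posterior weight 1/3.
Sum the posterior weight over pairs where Theo is I^B i: 1/3.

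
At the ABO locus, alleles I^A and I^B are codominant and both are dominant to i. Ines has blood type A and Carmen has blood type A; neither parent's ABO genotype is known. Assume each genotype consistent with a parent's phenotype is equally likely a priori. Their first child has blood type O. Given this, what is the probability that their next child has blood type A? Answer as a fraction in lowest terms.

Possible genotypes: Ines ∈ {I^A I^A, I^A i}; Carmen ∈ {I^A I^A, I^A i}.
Weight each parental genotype pair by prior × P(type-O child):
  I^A i × I^A i: posterior weight 1; P(next child type A) = 3/4.
Weighted sum = 3/4.

3/4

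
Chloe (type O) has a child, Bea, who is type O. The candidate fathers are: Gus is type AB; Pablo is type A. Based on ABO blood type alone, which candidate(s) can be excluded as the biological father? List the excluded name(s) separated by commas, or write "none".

A candidate is excluded only if no genotype consistent with his phenotype could produce a type O child with a type O mother.
Gus (type AB): no genotype consistent with that phenotype can produce a type-O child with a type-O mother.

Gus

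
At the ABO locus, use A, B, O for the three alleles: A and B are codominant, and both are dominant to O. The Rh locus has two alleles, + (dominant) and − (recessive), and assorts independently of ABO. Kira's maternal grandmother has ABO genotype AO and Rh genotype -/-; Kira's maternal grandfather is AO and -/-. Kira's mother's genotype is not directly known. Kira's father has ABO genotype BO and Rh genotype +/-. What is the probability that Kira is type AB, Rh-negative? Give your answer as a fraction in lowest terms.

Kira's mother's ABO genotype from AO × AO: 1/4 AA, 1/2 AO, 1/4 OO.
Crossing each possibility with the father BO and summing P(type AB): 1/4·1/2 + 1/2·1/4 + 1/4·0 = 1/4.
Similarly for Rh via the mother's Rh distribution: P(Rh-) = 1/2.
Independent loci: 1/4 × 1/2 = 1/8.

1/8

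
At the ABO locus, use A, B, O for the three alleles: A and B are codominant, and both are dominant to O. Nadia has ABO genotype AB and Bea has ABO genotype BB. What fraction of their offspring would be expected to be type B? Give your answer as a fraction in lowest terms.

ABO cross AB × BB → offspring phenotypes: 1/2 B, 1/2 AB.
So P(type B) = 1/2.

1/2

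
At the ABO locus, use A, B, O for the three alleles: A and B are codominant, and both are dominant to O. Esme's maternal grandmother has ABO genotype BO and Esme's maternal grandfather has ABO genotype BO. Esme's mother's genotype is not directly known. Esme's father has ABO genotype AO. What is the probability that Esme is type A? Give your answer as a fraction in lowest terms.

1/4

Esme's mother's ABO genotype from BO × BO: 1/4 BB, 1/2 BO, 1/4 OO.
Crossing each possibility with the father AO and summing P(type A): 1/4·0 + 1/2·1/4 + 1/4·1/2 = 1/4.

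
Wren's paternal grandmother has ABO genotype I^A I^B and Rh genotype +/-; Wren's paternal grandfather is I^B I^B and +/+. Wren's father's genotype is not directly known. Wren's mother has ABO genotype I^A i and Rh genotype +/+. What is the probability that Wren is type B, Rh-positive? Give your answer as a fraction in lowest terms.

Wren's father's ABO genotype from I^A I^B × I^B I^B: 1/2 I^A I^B, 1/2 I^B I^B.
Crossing each possibility with the mother I^A i and summing P(type B): 1/2·1/4 + 1/2·1/2 = 3/8.
Similarly for Rh via the father's Rh distribution: P(Rh+) = 1.
Independent loci: 3/8 × 1 = 3/8.

3/8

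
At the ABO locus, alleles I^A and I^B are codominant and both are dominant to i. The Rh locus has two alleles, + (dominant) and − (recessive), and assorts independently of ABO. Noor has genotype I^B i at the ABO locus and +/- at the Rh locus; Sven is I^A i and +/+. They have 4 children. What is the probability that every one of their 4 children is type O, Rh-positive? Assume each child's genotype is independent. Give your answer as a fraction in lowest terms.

1/256

ABO cross I^B i × I^A i → 1/4 O, 1/4 A, 1/4 B, 1/4 AB.
Rh cross +/- × +/+ → 1 Rh+; so P(type O, Rh-positive) = 1/4 × 1 = 1/4 per child.
All 4 independent: (1/4)^4 = 1/256.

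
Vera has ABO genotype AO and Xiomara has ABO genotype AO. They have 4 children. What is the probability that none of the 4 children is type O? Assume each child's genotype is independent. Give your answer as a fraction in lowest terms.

81/256

ABO cross AO × AO → 1/4 O, 3/4 A.
So P(type O) = 1/4 per child.
P(not type O) = 3/4 for one child; (3/4)^4 = 81/256.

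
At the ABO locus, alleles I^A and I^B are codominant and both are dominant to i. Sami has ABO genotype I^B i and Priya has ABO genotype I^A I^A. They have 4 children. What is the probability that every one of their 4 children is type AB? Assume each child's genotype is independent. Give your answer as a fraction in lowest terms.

1/16

ABO cross I^B i × I^A I^A → 1/2 A, 1/2 AB.
So P(type AB) = 1/2 per child.
All 4 independent: (1/2)^4 = 1/16.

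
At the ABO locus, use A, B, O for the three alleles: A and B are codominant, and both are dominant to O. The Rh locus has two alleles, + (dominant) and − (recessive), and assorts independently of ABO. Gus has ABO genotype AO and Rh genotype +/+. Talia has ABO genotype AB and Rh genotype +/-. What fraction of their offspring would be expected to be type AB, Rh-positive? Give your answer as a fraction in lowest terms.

1/4

ABO cross AO × AB → offspring phenotypes: 1/2 A, 1/4 B, 1/4 AB.
Rh cross +/+ × +/- → 1 Rh+.
Independent loci: P(type AB, Rh-positive) = 1/4 × 1 = 1/4.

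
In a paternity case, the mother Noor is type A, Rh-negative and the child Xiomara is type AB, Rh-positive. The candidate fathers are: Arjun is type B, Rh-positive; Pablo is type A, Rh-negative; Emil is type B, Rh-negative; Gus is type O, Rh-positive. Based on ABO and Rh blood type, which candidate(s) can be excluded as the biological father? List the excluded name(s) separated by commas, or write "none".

A candidate is excluded only if no genotype consistent with his phenotype could produce a type AB, Rh-positive child with a type A, Rh-negative mother.
Pablo (type A, Rh-): no genotype consistent with that phenotype can produce a type-AB Rh+ child with a type-A mother.
Emil (type B, Rh-): no genotype consistent with that phenotype can produce a type-AB Rh+ child with a type-A mother.
Gus (type O, Rh+): no genotype consistent with that phenotype can produce a type-AB Rh+ child with a type-A mother.

Pablo, Emil, Gus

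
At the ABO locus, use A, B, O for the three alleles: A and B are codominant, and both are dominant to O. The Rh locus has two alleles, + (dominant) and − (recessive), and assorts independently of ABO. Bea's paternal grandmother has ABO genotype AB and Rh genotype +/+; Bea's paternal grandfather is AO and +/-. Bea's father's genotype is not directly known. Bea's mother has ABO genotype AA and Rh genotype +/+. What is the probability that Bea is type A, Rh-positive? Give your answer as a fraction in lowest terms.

Bea's father's ABO genotype from AB × AO: 1/4 AA, 1/4 AB, 1/4 AO, 1/4 BO.
Crossing each possibility with the mother AA and summing P(type A): 1/4·1 + 1/4·1/2 + 1/4·1 + 1/4·1/2 = 3/4.
Similarly for Rh via the father's Rh distribution: P(Rh+) = 1.
Independent loci: 3/4 × 1 = 3/4.

3/4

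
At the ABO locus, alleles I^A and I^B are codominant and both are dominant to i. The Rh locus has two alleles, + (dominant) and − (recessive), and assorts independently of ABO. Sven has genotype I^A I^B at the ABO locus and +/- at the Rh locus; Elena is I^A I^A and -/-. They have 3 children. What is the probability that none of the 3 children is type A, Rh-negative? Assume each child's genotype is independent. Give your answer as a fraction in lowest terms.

ABO cross I^A I^B × I^A I^A → 1/2 A, 1/2 AB.
Rh cross +/- × -/- → 1/2 Rh+, 1/2 Rh-; so P(type A, Rh-negative) = 1/2 × 1/2 = 1/4 per child.
P(not type A, Rh-negative) = 3/4 for one child; (3/4)^3 = 27/64.

27/64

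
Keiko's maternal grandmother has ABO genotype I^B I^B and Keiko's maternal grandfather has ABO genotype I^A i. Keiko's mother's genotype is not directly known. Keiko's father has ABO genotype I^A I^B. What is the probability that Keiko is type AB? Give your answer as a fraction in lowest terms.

3/8

Keiko's mother's ABO genotype from I^B I^B × I^A i: 1/2 I^A I^B, 1/2 I^B i.
Crossing each possibility with the father I^A I^B and summing P(type AB): 1/2·1/2 + 1/2·1/4 = 3/8.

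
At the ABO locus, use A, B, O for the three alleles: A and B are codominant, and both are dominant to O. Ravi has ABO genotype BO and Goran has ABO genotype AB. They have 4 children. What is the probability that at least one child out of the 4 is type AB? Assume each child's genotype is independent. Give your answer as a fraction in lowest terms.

ABO cross BO × AB → 1/4 A, 1/2 B, 1/4 AB.
So P(type AB) = 1/4 per child.
P(none) = (3/4)^4 = 81/256; P(at least one) = 1 − 81/256 = 175/256.

175/256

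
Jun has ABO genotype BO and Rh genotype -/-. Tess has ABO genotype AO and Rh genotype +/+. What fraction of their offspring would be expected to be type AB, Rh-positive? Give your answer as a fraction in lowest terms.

1/4

ABO cross BO × AO → offspring phenotypes: 1/4 O, 1/4 A, 1/4 B, 1/4 AB.
Rh cross -/- × +/+ → 1 Rh+.
Independent loci: P(type AB, Rh-positive) = 1/4 × 1 = 1/4.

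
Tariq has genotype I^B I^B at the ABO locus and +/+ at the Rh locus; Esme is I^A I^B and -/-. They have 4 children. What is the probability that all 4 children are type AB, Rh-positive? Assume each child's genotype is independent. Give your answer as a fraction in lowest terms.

ABO cross I^B I^B × I^A I^B → 1/2 B, 1/2 AB.
Rh cross +/+ × -/- → 1 Rh+; so P(type AB, Rh-positive) = 1/2 × 1 = 1/2 per child.
All 4 independent: (1/2)^4 = 1/16.

1/16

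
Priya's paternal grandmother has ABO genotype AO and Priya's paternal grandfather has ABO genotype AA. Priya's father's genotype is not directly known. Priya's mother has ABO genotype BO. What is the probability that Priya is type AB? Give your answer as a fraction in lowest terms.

Priya's father's ABO genotype from AO × AA: 1/2 AA, 1/2 AO.
Crossing each possibility with the mother BO and summing P(type AB): 1/2·1/2 + 1/2·1/4 = 3/8.

3/8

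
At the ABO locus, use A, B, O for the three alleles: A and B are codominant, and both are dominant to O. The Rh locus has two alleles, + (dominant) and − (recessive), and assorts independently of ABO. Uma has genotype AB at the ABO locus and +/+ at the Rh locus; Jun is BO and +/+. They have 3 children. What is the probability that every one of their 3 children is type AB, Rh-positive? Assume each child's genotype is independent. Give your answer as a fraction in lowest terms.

ABO cross AB × BO → 1/4 A, 1/2 B, 1/4 AB.
Rh cross +/+ × +/+ → 1 Rh+; so P(type AB, Rh-positive) = 1/4 × 1 = 1/4 per child.
All 3 independent: (1/4)^3 = 1/64.

1/64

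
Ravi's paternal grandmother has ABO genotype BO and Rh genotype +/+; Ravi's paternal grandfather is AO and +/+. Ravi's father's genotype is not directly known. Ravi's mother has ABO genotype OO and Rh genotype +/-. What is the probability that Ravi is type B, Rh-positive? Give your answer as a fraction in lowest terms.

Ravi's father's ABO genotype from BO × AO: 1/4 AB, 1/4 AO, 1/4 BO, 1/4 OO.
Crossing each possibility with the mother OO and summing P(type B): 1/4·1/2 + 1/4·0 + 1/4·1/2 + 1/4·0 = 1/4.
Similarly for Rh via the father's Rh distribution: P(Rh+) = 1.
Independent loci: 1/4 × 1 = 1/4.

1/4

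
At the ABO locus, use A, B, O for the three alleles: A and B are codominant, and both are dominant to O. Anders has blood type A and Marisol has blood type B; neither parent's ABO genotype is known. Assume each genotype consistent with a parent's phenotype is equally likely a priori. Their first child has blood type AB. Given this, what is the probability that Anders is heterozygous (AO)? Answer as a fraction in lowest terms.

Possible genotypes: Anders ∈ {AA, AO}; Marisol ∈ {BB, BO}.
Weight each parental genotype pair by prior × P(type-AB child):
  AA × BB: posterior weight 4/9.
  AA × BO: posterior weight 2/9.
  AO × BB: posterior weight 2/9.
  AO × BO: posterior weight 1/9.
Sum the posterior weight over pairs where Anders is AO: 1/3.

1/3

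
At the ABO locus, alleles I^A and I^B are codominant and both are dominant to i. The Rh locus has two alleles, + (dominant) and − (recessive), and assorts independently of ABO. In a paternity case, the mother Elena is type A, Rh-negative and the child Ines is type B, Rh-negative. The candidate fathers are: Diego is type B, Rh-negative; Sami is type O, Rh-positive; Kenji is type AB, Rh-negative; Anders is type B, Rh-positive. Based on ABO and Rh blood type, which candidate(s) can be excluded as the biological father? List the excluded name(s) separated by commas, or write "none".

A candidate is excluded only if no genotype consistent with his phenotype could produce a type B, Rh-negative child with a type A, Rh-negative mother.
Sami (type O, Rh+): no genotype consistent with that phenotype can produce a type-B Rh- child with a type-A mother.

Sami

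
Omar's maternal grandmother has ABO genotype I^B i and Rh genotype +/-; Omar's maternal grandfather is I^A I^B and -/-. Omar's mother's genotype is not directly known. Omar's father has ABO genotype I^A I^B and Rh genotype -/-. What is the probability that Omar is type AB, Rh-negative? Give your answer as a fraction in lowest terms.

Omar's mother's ABO genotype from I^B i × I^A I^B: 1/4 I^A I^B, 1/4 I^A i, 1/4 I^B I^B, 1/4 I^B i.
Crossing each possibility with the father I^A I^B and summing P(type AB): 1/4·1/2 + 1/4·1/4 + 1/4·1/2 + 1/4·1/4 = 3/8.
Similarly for Rh via the mother's Rh distribution: P(Rh-) = 3/4.
Independent loci: 3/8 × 3/4 = 9/32.

9/32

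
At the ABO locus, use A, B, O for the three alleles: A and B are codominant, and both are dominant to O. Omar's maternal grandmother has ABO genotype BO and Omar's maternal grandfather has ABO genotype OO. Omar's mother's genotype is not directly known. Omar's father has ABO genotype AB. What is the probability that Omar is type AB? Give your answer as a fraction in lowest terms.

1/8

Omar's mother's ABO genotype from BO × OO: 1/2 BO, 1/2 OO.
Crossing each possibility with the father AB and summing P(type AB): 1/2·1/4 + 1/2·0 = 1/8.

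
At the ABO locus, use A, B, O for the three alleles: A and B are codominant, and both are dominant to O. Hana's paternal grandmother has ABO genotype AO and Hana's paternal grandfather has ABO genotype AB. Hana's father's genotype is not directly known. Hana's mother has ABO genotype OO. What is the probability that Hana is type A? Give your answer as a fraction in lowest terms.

1/2

Hana's father's ABO genotype from AO × AB: 1/4 AA, 1/4 AB, 1/4 AO, 1/4 BO.
Crossing each possibility with the mother OO and summing P(type A): 1/4·1 + 1/4·1/2 + 1/4·1/2 + 1/4·0 = 1/2.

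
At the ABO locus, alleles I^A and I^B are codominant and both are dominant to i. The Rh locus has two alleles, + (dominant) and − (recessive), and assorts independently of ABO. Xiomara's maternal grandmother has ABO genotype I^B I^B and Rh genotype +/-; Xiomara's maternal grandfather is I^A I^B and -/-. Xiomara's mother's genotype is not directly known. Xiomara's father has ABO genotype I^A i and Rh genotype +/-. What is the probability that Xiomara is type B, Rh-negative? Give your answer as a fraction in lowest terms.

Xiomara's mother's ABO genotype from I^B I^B × I^A I^B: 1/2 I^A I^B, 1/2 I^B I^B.
Crossing each possibility with the father I^A i and summing P(type B): 1/2·1/4 + 1/2·1/2 = 3/8.
Similarly for Rh via the mother's Rh distribution: P(Rh-) = 3/8.
Independent loci: 3/8 × 3/8 = 9/64.

9/64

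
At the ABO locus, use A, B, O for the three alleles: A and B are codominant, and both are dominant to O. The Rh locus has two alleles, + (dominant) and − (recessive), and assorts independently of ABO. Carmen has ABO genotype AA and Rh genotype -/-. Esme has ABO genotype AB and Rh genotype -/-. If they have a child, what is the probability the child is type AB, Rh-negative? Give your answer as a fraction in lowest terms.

1/2

ABO cross AA × AB → offspring phenotypes: 1/2 A, 1/2 AB.
Rh cross -/- × -/- → 1 Rh-.
Independent loci: P(type AB, Rh-negative) = 1/2 × 1 = 1/2.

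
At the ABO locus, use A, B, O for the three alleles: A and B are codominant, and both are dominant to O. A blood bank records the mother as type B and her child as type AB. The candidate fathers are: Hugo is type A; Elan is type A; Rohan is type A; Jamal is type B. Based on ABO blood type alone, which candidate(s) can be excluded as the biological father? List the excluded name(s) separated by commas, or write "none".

A candidate is excluded only if no genotype consistent with his phenotype could produce a type AB child with a type B mother.
Jamal (type B): no genotype consistent with that phenotype can produce a type-AB child with a type-B mother.

Jamal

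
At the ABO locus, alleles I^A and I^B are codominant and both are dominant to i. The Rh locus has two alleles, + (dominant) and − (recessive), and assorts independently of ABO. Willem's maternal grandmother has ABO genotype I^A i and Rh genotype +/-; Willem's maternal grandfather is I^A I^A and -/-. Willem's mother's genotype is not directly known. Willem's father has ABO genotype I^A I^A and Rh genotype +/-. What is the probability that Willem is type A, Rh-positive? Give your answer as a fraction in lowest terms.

5/8

Willem's mother's ABO genotype from I^A i × I^A I^A: 1/2 I^A I^A, 1/2 I^A i.
Crossing each possibility with the father I^A I^A and summing P(type A): 1/2·1 + 1/2·1 = 1.
Similarly for Rh via the mother's Rh distribution: P(Rh+) = 5/8.
Independent loci: 1 × 5/8 = 5/8.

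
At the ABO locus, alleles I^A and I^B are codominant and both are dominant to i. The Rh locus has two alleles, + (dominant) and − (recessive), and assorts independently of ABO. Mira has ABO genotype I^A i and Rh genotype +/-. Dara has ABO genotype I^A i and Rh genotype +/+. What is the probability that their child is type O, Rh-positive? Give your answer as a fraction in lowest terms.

ABO cross I^A i × I^A i → offspring phenotypes: 1/4 O, 3/4 A.
Rh cross +/- × +/+ → 1 Rh+.
Independent loci: P(type O, Rh-positive) = 1/4 × 1 = 1/4.

1/4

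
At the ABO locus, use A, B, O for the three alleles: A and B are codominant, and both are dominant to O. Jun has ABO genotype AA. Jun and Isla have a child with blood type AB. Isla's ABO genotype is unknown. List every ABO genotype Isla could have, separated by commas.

For each candidate genotype of Isla, check whether crossing it with AA can produce every observed child phenotype.
  AA → possible child types {A} ✗
  AB → possible child types {A, AB} ✓
  AO → possible child types {A} ✗
  BB → possible child types {AB} ✓
  BO → possible child types {A, AB} ✓
  OO → possible child types {A} ✗

AB, BB, BO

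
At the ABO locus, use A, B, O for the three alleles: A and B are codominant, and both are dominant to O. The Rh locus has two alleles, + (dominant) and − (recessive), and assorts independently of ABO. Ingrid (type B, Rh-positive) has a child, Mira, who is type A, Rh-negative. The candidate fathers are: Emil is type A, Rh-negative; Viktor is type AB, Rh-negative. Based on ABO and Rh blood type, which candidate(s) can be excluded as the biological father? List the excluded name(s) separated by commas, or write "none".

none

A candidate is excluded only if no genotype consistent with his phenotype could produce a type A, Rh-negative child with a type B, Rh-positive mother.
Every candidate has at least one consistent genotype combination, so none can be excluded.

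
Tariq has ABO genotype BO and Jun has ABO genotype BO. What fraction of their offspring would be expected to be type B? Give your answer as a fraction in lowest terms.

ABO cross BO × BO → offspring phenotypes: 1/4 O, 3/4 B.
So P(type B) = 3/4.

3/4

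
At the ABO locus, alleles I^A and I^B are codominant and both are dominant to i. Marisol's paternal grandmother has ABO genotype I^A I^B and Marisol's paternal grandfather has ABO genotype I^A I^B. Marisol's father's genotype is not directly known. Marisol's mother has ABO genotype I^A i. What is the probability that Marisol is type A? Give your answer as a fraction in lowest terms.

1/2

Marisol's father's ABO genotype from I^A I^B × I^A I^B: 1/4 I^A I^A, 1/2 I^A I^B, 1/4 I^B I^B.
Crossing each possibility with the mother I^A i and summing P(type A): 1/4·1 + 1/2·1/2 + 1/4·0 = 1/2.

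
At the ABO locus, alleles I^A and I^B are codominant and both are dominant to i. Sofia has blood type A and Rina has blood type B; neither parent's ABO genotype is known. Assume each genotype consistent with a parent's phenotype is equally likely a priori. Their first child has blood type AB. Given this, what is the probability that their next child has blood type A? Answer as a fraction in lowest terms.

5/36

Possible genotypes: Sofia ∈ {I^A I^A, I^A i}; Rina ∈ {I^B I^B, I^B i}.
Weight each parental genotype pair by prior × P(type-AB child):
  I^A I^A × I^B I^B: posterior weight 4/9; P(next child type A) = 0.
  I^A I^A × I^B i: posterior weight 2/9; P(next child type A) = 1/2.
  I^A i × I^B I^B: posterior weight 2/9; P(next child type A) = 0.
  I^A i × I^B i: posterior weight 1/9; P(next child type A) = 1/4.
Weighted sum = 5/36.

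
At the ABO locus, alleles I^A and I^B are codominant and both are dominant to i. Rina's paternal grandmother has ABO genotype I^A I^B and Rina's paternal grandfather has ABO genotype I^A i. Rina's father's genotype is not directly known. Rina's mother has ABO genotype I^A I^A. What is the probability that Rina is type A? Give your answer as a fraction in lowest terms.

Rina's father's ABO genotype from I^A I^B × I^A i: 1/4 I^A I^A, 1/4 I^A I^B, 1/4 I^A i, 1/4 I^B i.
Crossing each possibility with the mother I^A I^A and summing P(type A): 1/4·1 + 1/4·1/2 + 1/4·1 + 1/4·1/2 = 3/4.

3/4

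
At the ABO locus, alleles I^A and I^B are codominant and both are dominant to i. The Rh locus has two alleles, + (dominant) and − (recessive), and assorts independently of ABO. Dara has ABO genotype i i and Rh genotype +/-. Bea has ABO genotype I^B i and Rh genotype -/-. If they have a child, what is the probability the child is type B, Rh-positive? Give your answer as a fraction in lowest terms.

ABO cross i i × I^B i → offspring phenotypes: 1/2 O, 1/2 B.
Rh cross +/- × -/- → 1/2 Rh+, 1/2 Rh-.
Independent loci: P(type B, Rh-positive) = 1/2 × 1/2 = 1/4.

1/4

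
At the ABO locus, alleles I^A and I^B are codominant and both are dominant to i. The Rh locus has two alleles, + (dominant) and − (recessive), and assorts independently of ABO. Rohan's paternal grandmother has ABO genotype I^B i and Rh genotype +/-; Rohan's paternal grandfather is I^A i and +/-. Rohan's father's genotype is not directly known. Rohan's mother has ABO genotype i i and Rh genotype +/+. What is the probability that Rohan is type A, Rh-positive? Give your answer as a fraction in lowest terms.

Rohan's father's ABO genotype from I^B i × I^A i: 1/4 I^A I^B, 1/4 I^A i, 1/4 I^B i, 1/4 i i.
Crossing each possibility with the mother i i and summing P(type A): 1/4·1/2 + 1/4·1/2 + 1/4·0 + 1/4·0 = 1/4.
Similarly for Rh via the father's Rh distribution: P(Rh+) = 1.
Independent loci: 1/4 × 1 = 1/4.

1/4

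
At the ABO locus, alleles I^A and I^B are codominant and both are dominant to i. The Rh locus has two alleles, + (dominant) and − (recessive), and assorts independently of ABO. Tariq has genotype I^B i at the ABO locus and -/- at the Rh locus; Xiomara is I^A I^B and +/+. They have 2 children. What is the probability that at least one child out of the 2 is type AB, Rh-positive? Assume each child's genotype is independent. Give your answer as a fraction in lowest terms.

7/16

ABO cross I^B i × I^A I^B → 1/4 A, 1/2 B, 1/4 AB.
Rh cross -/- × +/+ → 1 Rh+; so P(type AB, Rh-positive) = 1/4 × 1 = 1/4 per child.
P(none) = (3/4)^2 = 9/16; P(at least one) = 1 − 9/16 = 7/16.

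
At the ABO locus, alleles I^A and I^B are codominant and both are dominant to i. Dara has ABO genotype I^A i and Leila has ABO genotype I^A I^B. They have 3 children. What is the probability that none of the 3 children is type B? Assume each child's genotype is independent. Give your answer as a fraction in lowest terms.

27/64

ABO cross I^A i × I^A I^B → 1/2 A, 1/4 B, 1/4 AB.
So P(type B) = 1/4 per child.
P(not type B) = 3/4 for one child; (3/4)^3 = 27/64.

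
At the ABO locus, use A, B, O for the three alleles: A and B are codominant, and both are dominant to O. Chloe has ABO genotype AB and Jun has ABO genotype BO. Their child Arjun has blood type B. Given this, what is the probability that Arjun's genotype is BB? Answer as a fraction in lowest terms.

Cross AB × BO → 1/4 AB, 1/4 AO, 1/4 BB, 1/4 BO.
Type-B genotypes among offspring: BB (1/4), BO (1/4); total 1/2.
P(BB | type B) = (1/4) / (1/2) = 1/2.

1/2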